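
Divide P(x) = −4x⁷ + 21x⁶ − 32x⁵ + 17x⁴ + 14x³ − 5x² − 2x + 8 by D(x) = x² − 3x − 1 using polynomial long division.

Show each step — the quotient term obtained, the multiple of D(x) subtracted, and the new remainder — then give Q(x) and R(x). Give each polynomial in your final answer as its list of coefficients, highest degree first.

Step 1: lead(−4x⁷ + 21x⁶ − 32x⁵ + 17x⁴ + 14x³ − 5x² − 2x + 8) ÷ lead(D) = −4x⁷ ÷ x² = −4x⁵. Subtract (−4x⁵)·D = −4x⁷ + 12x⁶ + 4x⁵. Remainder: 9x⁶ − 36x⁵ + 17x⁴ + 14x³ − 5x² − 2x + 8.
Step 2: lead(9x⁶ − 36x⁵ + 17x⁴ + 14x³ − 5x² − 2x + 8) ÷ lead(D) = 9x⁶ ÷ x² = 9x⁴. Subtract (9x⁴)·D = 9x⁶ − 27x⁵ − 9x⁴. Remainder: −9x⁵ + 26x⁴ + 14x³ − 5x² − 2x + 8.
Step 3: lead(−9x⁵ + 26x⁴ + 14x³ − 5x² − 2x + 8) ÷ lead(D) = −9x⁵ ÷ x² = −9x³. Subtract (−9x³)·D = −9x⁵ + 27x⁴ + 9x³. Remainder: −x⁴ + 5x³ − 5x² − 2x + 8.
Step 4: lead(−x⁴ + 5x³ − 5x² − 2x + 8) ÷ lead(D) = −x⁴ ÷ x² = −x². Subtract (−x²)·D = −x⁴ + 3x³ + x². Remainder: 2x³ − 6x² − 2x + 8.
Step 5: lead(2x³ − 6x² − 2x + 8) ÷ lead(D) = 2x³ ÷ x² = 2x. Subtract (2x)·D = 2x³ − 6x² − 2x. Remainder: 8.

Q = [-4, 9, -9, -1, 2, 0]; R = [8]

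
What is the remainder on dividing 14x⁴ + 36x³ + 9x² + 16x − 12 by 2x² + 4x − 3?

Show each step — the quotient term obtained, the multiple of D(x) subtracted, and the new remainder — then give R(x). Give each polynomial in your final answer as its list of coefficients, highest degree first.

Step 1: lead(14x⁴ + 36x³ + 9x² + 16x − 12) ÷ lead(D) = 14x⁴ ÷ 2x² = 7x². Subtract (7x²)·D = 14x⁴ + 28x³ − 21x². Remainder: 8x³ + 30x² + 16x − 12.
Step 2: lead(8x³ + 30x² + 16x − 12) ÷ lead(D) = 8x³ ÷ 2x² = 4x. Subtract (4x)·D = 8x³ + 16x² − 12x. Remainder: 14x² + 28x − 12.
Step 3: lead(14x² + 28x − 12) ÷ lead(D) = 14x² ÷ 2x² = 7. Subtract (7)·D = 14x² + 28x − 21. Remainder: 9.

R = [9]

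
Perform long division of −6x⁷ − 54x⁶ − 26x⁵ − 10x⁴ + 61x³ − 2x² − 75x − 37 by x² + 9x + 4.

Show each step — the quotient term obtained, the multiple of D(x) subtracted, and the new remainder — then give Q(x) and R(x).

Q(x) = −6x⁵ − 2x³ + 8x² − 3x − 7; R(x) = −9

Step 1: lead(−6x⁷ − 54x⁶ − 26x⁵ − 10x⁴ + 61x³ − 2x² − 75x − 37) ÷ lead(D) = −6x⁷ ÷ x² = −6x⁵. Subtract (−6x⁵)·D = −6x⁷ − 54x⁶ − 24x⁵. Remainder: −2x⁵ − 10x⁴ + 61x³ − 2x² − 75x − 37.
Step 2: lead(−2x⁵ − 10x⁴ + 61x³ − 2x² − 75x − 37) ÷ lead(D) = −2x⁵ ÷ x² = −2x³. Subtract (−2x³)·D = −2x⁵ − 18x⁴ − 8x³. Remainder: 8x⁴ + 69x³ − 2x² − 75x − 37.
Step 3: lead(8x⁴ + 69x³ − 2x² − 75x − 37) ÷ lead(D) = 8x⁴ ÷ x² = 8x². Subtract (8x²)·D = 8x⁴ + 72x³ + 32x². Remainder: −3x³ − 34x² − 75x − 37.
Step 4: lead(−3x³ − 34x² − 75x − 37) ÷ lead(D) = −3x³ ÷ x² = −3x. Subtract (−3x)·D = −3x³ − 27x² − 12x. Remainder: −7x² − 63x − 37.
Step 5: lead(−7x² − 63x − 37) ÷ lead(D) = −7x² ÷ x² = −7. Subtract (−7)·D = −7x² − 63x − 28. Remainder: −9.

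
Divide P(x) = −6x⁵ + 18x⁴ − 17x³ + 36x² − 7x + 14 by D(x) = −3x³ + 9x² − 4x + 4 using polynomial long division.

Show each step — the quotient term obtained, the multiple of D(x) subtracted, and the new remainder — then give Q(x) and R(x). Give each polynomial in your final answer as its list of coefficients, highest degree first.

Step 1: lead(−6x⁵ + 18x⁴ − 17x³ + 36x² − 7x + 14) ÷ lead(D) = −6x⁵ ÷ −3x³ = 2x². Subtract (2x²)·D = −6x⁵ + 18x⁴ − 8x³ + 8x². Remainder: −9x³ + 28x² − 7x + 14.
Step 2: lead(−9x³ + 28x² − 7x + 14) ÷ lead(D) = −9x³ ÷ −3x³ = 3. Subtract (3)·D = −9x³ + 27x² − 12x + 12. Remainder: x² + 5x + 2.

Q = [2, 0, 3]; R = [1, 5, 2]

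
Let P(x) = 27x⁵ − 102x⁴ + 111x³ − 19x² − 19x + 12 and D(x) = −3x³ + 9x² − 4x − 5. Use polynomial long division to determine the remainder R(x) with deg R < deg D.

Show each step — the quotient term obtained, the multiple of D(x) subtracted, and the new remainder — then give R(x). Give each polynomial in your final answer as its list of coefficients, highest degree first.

R = [-8]

Step 1: lead(27x⁵ − 102x⁴ + 111x³ − 19x² − 19x + 12) ÷ lead(D) = 27x⁵ ÷ −3x³ = −9x². Subtract (−9x²)·D = 27x⁵ − 81x⁴ + 36x³ + 45x². Remainder: −21x⁴ + 75x³ − 64x² − 19x + 12.
Step 2: lead(−21x⁴ + 75x³ − 64x² − 19x + 12) ÷ lead(D) = −21x⁴ ÷ −3x³ = 7x. Subtract (7x)·D = −21x⁴ + 63x³ − 28x² − 35x. Remainder: 12x³ − 36x² + 16x + 12.
Step 3: lead(12x³ − 36x² + 16x + 12) ÷ lead(D) = 12x³ ÷ −3x³ = −4. Subtract (−4)·D = 12x³ − 36x² + 16x + 20. Remainder: −8.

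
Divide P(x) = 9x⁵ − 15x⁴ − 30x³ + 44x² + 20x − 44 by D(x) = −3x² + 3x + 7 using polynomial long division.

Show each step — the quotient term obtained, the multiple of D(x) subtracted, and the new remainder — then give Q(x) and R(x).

Step 1: lead(9x⁵ − 15x⁴ − 30x³ + 44x² + 20x − 44) ÷ lead(D) = 9x⁵ ÷ −3x² = −3x³. Subtract (−3x³)·D = 9x⁵ − 9x⁴ − 21x³. Remainder: −6x⁴ − 9x³ + 44x² + 20x − 44.
Step 2: lead(−6x⁴ − 9x³ + 44x² + 20x − 44) ÷ lead(D) = −6x⁴ ÷ −3x² = 2x². Subtract (2x²)·D = −6x⁴ + 6x³ + 14x². Remainder: −15x³ + 30x² + 20x − 44.
Step 3: lead(−15x³ + 30x² + 20x − 44) ÷ lead(D) = −15x³ ÷ −3x² = 5x. Subtract (5x)·D = −15x³ + 15x² + 35x. Remainder: 15x² − 15x − 44.
Step 4: lead(15x² − 15x − 44) ÷ lead(D) = 15x² ÷ −3x² = −5. Subtract (−5)·D = 15x² − 15x − 35. Remainder: −9.

Q(x) = −3x³ + 2x² + 5x − 5; R(x) = −9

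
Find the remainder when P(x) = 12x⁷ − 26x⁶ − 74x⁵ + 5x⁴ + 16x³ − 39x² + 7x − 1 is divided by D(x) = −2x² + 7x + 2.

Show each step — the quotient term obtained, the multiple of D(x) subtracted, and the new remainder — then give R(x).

Step 1: lead(12x⁷ − 26x⁶ − 74x⁵ + 5x⁴ + 16x³ − 39x² + 7x − 1) ÷ lead(D) = 12x⁷ ÷ −2x² = −6x⁵. Subtract (−6x⁵)·D = 12x⁷ − 42x⁶ − 12x⁵. Remainder: 16x⁶ − 62x⁵ + 5x⁴ + 16x³ − 39x² + 7x − 1.
Step 2: lead(16x⁶ − 62x⁵ + 5x⁴ + 16x³ − 39x² + 7x − 1) ÷ lead(D) = 16x⁶ ÷ −2x² = −8x⁴. Subtract (−8x⁴)·D = 16x⁶ − 56x⁵ − 16x⁴. Remainder: −6x⁵ + 21x⁴ + 16x³ − 39x² + 7x − 1.
Step 3: lead(−6x⁵ + 21x⁴ + 16x³ − 39x² + 7x − 1) ÷ lead(D) = −6x⁵ ÷ −2x² = 3x³. Subtract (3x³)·D = −6x⁵ + 21x⁴ + 6x³. Remainder: 10x³ − 39x² + 7x − 1.
Step 4: lead(10x³ − 39x² + 7x − 1) ÷ lead(D) = 10x³ ÷ −2x² = −5x. Subtract (−5x)·D = 10x³ − 35x² − 10x. Remainder: −4x² + 17x − 1.
Step 5: lead(−4x² + 17x − 1) ÷ lead(D) = −4x² ÷ −2x² = 2. Subtract (2)·D = −4x² + 14x + 4. Remainder: 3x − 5.

R(x) = 3x − 5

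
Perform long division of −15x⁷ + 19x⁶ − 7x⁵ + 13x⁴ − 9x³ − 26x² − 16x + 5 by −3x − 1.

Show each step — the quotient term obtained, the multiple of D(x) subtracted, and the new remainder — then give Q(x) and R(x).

Step 1: lead(−15x⁷ + 19x⁶ − 7x⁵ + 13x⁴ − 9x³ − 26x² − 16x + 5) ÷ lead(D) = −15x⁷ ÷ −3x = 5x⁶. Subtract (5x⁶)·D = −15x⁷ − 5x⁶. Remainder: 24x⁶ − 7x⁵ + 13x⁴ − 9x³ − 26x² − 16x + 5.
Step 2: lead(24x⁶ − 7x⁵ + 13x⁴ − 9x³ − 26x² − 16x + 5) ÷ lead(D) = 24x⁶ ÷ −3x = −8x⁵. Subtract (−8x⁵)·D = 24x⁶ + 8x⁵. Remainder: −15x⁵ + 13x⁴ − 9x³ − 26x² − 16x + 5.
Step 3: lead(−15x⁵ + 13x⁴ − 9x³ − 26x² − 16x + 5) ÷ lead(D) = −15x⁵ ÷ −3x = 5x⁴. Subtract (5x⁴)·D = −15x⁵ − 5x⁴. Remainder: 18x⁴ − 9x³ − 26x² − 16x + 5.
Step 4: lead(18x⁴ − 9x³ − 26x² − 16x + 5) ÷ lead(D) = 18x⁴ ÷ −3x = −6x³. Subtract (−6x³)·D = 18x⁴ + 6x³. Remainder: −15x³ − 26x² − 16x + 5.
Step 5: lead(−15x³ − 26x² − 16x + 5) ÷ lead(D) = −15x³ ÷ −3x = 5x². Subtract (5x²)·D = −15x³ − 5x². Remainder: −21x² − 16x + 5.
Step 6: lead(−21x² − 16x + 5) ÷ lead(D) = −21x² ÷ −3x = 7x. Subtract (7x)·D = −21x² − 7x. Remainder: −9x + 5.
Step 7: lead(−9x + 5) ÷ lead(D) = −9x ÷ −3x = 3. Subtract (3)·D = −9x − 3. Remainder: 8.

Q(x) = 5x⁶ − 8x⁵ + 5x⁴ − 6x³ + 5x² + 7x + 3; R(x) = 8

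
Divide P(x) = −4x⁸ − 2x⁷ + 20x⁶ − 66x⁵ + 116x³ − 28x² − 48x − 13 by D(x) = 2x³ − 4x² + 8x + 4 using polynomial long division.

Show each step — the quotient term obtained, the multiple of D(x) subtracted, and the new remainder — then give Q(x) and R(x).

Step 1: lead(−4x⁸ − 2x⁷ + 20x⁶ − 66x⁵ + 116x³ − 28x² − 48x − 13) ÷ lead(D) = −4x⁸ ÷ 2x³ = −2x⁵. Subtract (−2x⁵)·D = −4x⁸ + 8x⁷ − 16x⁶ − 8x⁵. Remainder: −10x⁷ + 36x⁶ − 58x⁵ + 116x³ − 28x² − 48x − 13.
Step 2: lead(−10x⁷ + 36x⁶ − 58x⁵ + 116x³ − 28x² − 48x − 13) ÷ lead(D) = −10x⁷ ÷ 2x³ = −5x⁴. Subtract (−5x⁴)·D = −10x⁷ + 20x⁶ − 40x⁵ − 20x⁴. Remainder: 16x⁶ − 18x⁵ + 20x⁴ + 116x³ − 28x² − 48x − 13.
Step 3: lead(16x⁶ − 18x⁵ + 20x⁴ + 116x³ − 28x² − 48x − 13) ÷ lead(D) = 16x⁶ ÷ 2x³ = 8x³. Subtract (8x³)·D = 16x⁶ − 32x⁵ + 64x⁴ + 32x³. Remainder: 14x⁵ − 44x⁴ + 84x³ − 28x² − 48x − 13.
Step 4: lead(14x⁵ − 44x⁴ + 84x³ − 28x² − 48x − 13) ÷ lead(D) = 14x⁵ ÷ 2x³ = 7x². Subtract (7x²)·D = 14x⁵ − 28x⁴ + 56x³ + 28x². Remainder: −16x⁴ + 28x³ − 56x² − 48x − 13.
Step 5: lead(−16x⁴ + 28x³ − 56x² − 48x − 13) ÷ lead(D) = −16x⁴ ÷ 2x³ = −8x. Subtract (−8x)·D = −16x⁴ + 32x³ − 64x² − 32x. Remainder: −4x³ + 8x² − 16x − 13.
Step 6: lead(−4x³ + 8x² − 16x − 13) ÷ lead(D) = −4x³ ÷ 2x³ = −2. Subtract (−2)·D = −4x³ + 8x² − 16x − 8. Remainder: −5.

Q(x) = −2x⁵ − 5x⁴ + 8x³ + 7x² − 8x − 2; R(x) = −5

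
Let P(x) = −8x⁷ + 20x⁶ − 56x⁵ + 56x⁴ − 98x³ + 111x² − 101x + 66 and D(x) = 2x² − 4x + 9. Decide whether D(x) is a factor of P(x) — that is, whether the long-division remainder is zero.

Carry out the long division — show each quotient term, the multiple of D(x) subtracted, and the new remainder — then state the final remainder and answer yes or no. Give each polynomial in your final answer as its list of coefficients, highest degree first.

R = [3, -6], so D(x) is not a factor of P(x). no

Step 1: lead(−8x⁷ + 20x⁶ − 56x⁵ + 56x⁴ − 98x³ + 111x² − 101x + 66) ÷ lead(D) = −8x⁷ ÷ 2x² = −4x⁵. Subtract (−4x⁵)·D = −8x⁷ + 16x⁶ − 36x⁵. Remainder: 4x⁶ − 20x⁵ + 56x⁴ − 98x³ + 111x² − 101x + 66.
Step 2: lead(4x⁶ − 20x⁵ + 56x⁴ − 98x³ + 111x² − 101x + 66) ÷ lead(D) = 4x⁶ ÷ 2x² = 2x⁴. Subtract (2x⁴)·D = 4x⁶ − 8x⁵ + 18x⁴. Remainder: −12x⁵ + 38x⁴ − 98x³ + 111x² − 101x + 66.
Step 3: lead(−12x⁵ + 38x⁴ − 98x³ + 111x² − 101x + 66) ÷ lead(D) = −12x⁵ ÷ 2x² = −6x³. Subtract (−6x³)·D = −12x⁵ + 24x⁴ − 54x³. Remainder: 14x⁴ − 44x³ + 111x² − 101x + 66.
Step 4: lead(14x⁴ − 44x³ + 111x² − 101x + 66) ÷ lead(D) = 14x⁴ ÷ 2x² = 7x². Subtract (7x²)·D = 14x⁴ − 28x³ + 63x². Remainder: −16x³ + 48x² − 101x + 66.
Step 5: lead(−16x³ + 48x² − 101x + 66) ÷ lead(D) = −16x³ ÷ 2x² = −8x. Subtract (−8x)·D = −16x³ + 32x² − 72x. Remainder: 16x² − 29x + 66.
Step 6: lead(16x² − 29x + 66) ÷ lead(D) = 16x² ÷ 2x² = 8. Subtract (8)·D = 16x² − 32x + 72. Remainder: 3x − 6.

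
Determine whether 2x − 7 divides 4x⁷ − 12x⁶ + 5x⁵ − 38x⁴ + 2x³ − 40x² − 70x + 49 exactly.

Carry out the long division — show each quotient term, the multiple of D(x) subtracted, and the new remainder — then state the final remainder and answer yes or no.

R(x) = 0, so D(x) is a factor of P(x). yes

Step 1: lead(4x⁷ − 12x⁶ + 5x⁵ − 38x⁴ + 2x³ − 40x² − 70x + 49) ÷ lead(D) = 4x⁷ ÷ 2x = 2x⁶. Subtract (2x⁶)·D = 4x⁷ − 14x⁶. Remainder: 2x⁶ + 5x⁵ − 38x⁴ + 2x³ − 40x² − 70x + 49.
Step 2: lead(2x⁶ + 5x⁵ − 38x⁴ + 2x³ − 40x² − 70x + 49) ÷ lead(D) = 2x⁶ ÷ 2x = x⁵. Subtract (x⁵)·D = 2x⁶ − 7x⁵. Remainder: 12x⁵ − 38x⁴ + 2x³ − 40x² − 70x + 49.
Step 3: lead(12x⁵ − 38x⁴ + 2x³ − 40x² − 70x + 49) ÷ lead(D) = 12x⁵ ÷ 2x = 6x⁴. Subtract (6x⁴)·D = 12x⁵ − 42x⁴. Remainder: 4x⁴ + 2x³ − 40x² − 70x + 49.
Step 4: lead(4x⁴ + 2x³ − 40x² − 70x + 49) ÷ lead(D) = 4x⁴ ÷ 2x = 2x³. Subtract (2x³)·D = 4x⁴ − 14x³. Remainder: 16x³ − 40x² − 70x + 49.
Step 5: lead(16x³ − 40x² − 70x + 49) ÷ lead(D) = 16x³ ÷ 2x = 8x². Subtract (8x²)·D = 16x³ − 56x². Remainder: 16x² − 70x + 49.
Step 6: lead(16x² − 70x + 49) ÷ lead(D) = 16x² ÷ 2x = 8x. Subtract (8x)·D = 16x² − 56x. Remainder: −14x + 49.
Step 7: lead(−14x + 49) ÷ lead(D) = −14x ÷ 2x = −7. Subtract (−7)·D = −14x + 49. Remainder: 0.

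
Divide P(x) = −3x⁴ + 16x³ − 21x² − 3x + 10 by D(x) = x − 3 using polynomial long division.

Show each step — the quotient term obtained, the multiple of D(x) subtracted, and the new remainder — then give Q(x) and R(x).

Q(x) = −3x³ + 7x² − 3; R(x) = 1

Step 1: lead(−3x⁴ + 16x³ − 21x² − 3x + 10) ÷ lead(D) = −3x⁴ ÷ x = −3x³. Subtract (−3x³)·D = −3x⁴ + 9x³. Remainder: 7x³ − 21x² − 3x + 10.
Step 2: lead(7x³ − 21x² − 3x + 10) ÷ lead(D) = 7x³ ÷ x = 7x². Subtract (7x²)·D = 7x³ − 21x². Remainder: −3x + 10.
Step 3: lead(−3x + 10) ÷ lead(D) = −3x ÷ x = −3. Subtract (−3)·D = −3x + 9. Remainder: 1.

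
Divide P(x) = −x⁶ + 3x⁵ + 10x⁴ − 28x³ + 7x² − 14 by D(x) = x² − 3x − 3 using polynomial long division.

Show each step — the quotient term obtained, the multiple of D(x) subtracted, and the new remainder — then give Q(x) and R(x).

Step 1: lead(−x⁶ + 3x⁵ + 10x⁴ − 28x³ + 7x² − 14) ÷ lead(D) = −x⁶ ÷ x² = −x⁴. Subtract (−x⁴)·D = −x⁶ + 3x⁵ + 3x⁴. Remainder: 7x⁴ − 28x³ + 7x² − 14.
Step 2: lead(7x⁴ − 28x³ + 7x² − 14) ÷ lead(D) = 7x⁴ ÷ x² = 7x². Subtract (7x²)·D = 7x⁴ − 21x³ − 21x². Remainder: −7x³ + 28x² − 14.
Step 3: lead(−7x³ + 28x² − 14) ÷ lead(D) = −7x³ ÷ x² = −7x. Subtract (−7x)·D = −7x³ + 21x² + 21x. Remainder: 7x² − 21x − 14.
Step 4: lead(7x² − 21x − 14) ÷ lead(D) = 7x² ÷ x² = 7. Subtract (7)·D = 7x² − 21x − 21. Remainder: 7.

Q(x) = −x⁴ + 7x² − 7x + 7; R(x) = 7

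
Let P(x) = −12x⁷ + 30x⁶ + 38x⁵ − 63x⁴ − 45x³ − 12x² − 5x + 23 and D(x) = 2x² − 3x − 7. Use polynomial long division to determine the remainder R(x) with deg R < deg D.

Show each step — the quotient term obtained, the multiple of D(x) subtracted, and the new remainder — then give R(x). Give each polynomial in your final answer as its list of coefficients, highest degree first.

R = [2]

Step 1: lead(−12x⁷ + 30x⁶ + 38x⁵ − 63x⁴ − 45x³ − 12x² − 5x + 23) ÷ lead(D) = −12x⁷ ÷ 2x² = −6x⁵. Subtract (−6x⁵)·D = −12x⁷ + 18x⁶ + 42x⁵. Remainder: 12x⁶ − 4x⁵ − 63x⁴ − 45x³ − 12x² − 5x + 23.
Step 2: lead(12x⁶ − 4x⁵ − 63x⁴ − 45x³ − 12x² − 5x + 23) ÷ lead(D) = 12x⁶ ÷ 2x² = 6x⁴. Subtract (6x⁴)·D = 12x⁶ − 18x⁵ − 42x⁴. Remainder: 14x⁵ − 21x⁴ − 45x³ − 12x² − 5x + 23.
Step 3: lead(14x⁵ − 21x⁴ − 45x³ − 12x² − 5x + 23) ÷ lead(D) = 14x⁵ ÷ 2x² = 7x³. Subtract (7x³)·D = 14x⁵ − 21x⁴ − 49x³. Remainder: 4x³ − 12x² − 5x + 23.
Step 4: lead(4x³ − 12x² − 5x + 23) ÷ lead(D) = 4x³ ÷ 2x² = 2x. Subtract (2x)·D = 4x³ − 6x² − 14x. Remainder: −6x² + 9x + 23.
Step 5: lead(−6x² + 9x + 23) ÷ lead(D) = −6x² ÷ 2x² = −3. Subtract (−3)·D = −6x² + 9x + 21. Remainder: 2.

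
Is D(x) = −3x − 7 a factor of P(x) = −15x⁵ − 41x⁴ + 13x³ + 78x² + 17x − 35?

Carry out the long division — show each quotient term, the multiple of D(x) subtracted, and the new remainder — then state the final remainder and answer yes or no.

R(x) = 7, so D(x) is not a factor of P(x). no

Step 1: lead(−15x⁵ − 41x⁴ + 13x³ + 78x² + 17x − 35) ÷ lead(D) = −15x⁵ ÷ −3x = 5x⁴. Subtract (5x⁴)·D = −15x⁵ − 35x⁴. Remainder: −6x⁴ + 13x³ + 78x² + 17x − 35.
Step 2: lead(−6x⁴ + 13x³ + 78x² + 17x − 35) ÷ lead(D) = −6x⁴ ÷ −3x = 2x³. Subtract (2x³)·D = −6x⁴ − 14x³. Remainder: 27x³ + 78x² + 17x − 35.
Step 3: lead(27x³ + 78x² + 17x − 35) ÷ lead(D) = 27x³ ÷ −3x = −9x². Subtract (−9x²)·D = 27x³ + 63x². Remainder: 15x² + 17x − 35.
Step 4: lead(15x² + 17x − 35) ÷ lead(D) = 15x² ÷ −3x = −5x. Subtract (−5x)·D = 15x² + 35x. Remainder: −18x − 35.
Step 5: lead(−18x − 35) ÷ lead(D) = −18x ÷ −3x = 6. Subtract (6)·D = −18x − 42. Remainder: 7.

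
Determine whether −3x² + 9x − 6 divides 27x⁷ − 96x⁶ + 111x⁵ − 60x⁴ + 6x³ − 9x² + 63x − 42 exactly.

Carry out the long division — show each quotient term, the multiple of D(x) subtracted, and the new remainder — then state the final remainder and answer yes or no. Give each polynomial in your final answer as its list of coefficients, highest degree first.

Step 1: lead(27x⁷ − 96x⁶ + 111x⁵ − 60x⁴ + 6x³ − 9x² + 63x − 42) ÷ lead(D) = 27x⁷ ÷ −3x² = −9x⁵. Subtract (−9x⁵)·D = 27x⁷ − 81x⁶ + 54x⁵. Remainder: −15x⁶ + 57x⁵ − 60x⁴ + 6x³ − 9x² + 63x − 42.
Step 2: lead(−15x⁶ + 57x⁵ − 60x⁴ + 6x³ − 9x² + 63x − 42) ÷ lead(D) = −15x⁶ ÷ −3x² = 5x⁴. Subtract (5x⁴)·D = −15x⁶ + 45x⁵ − 30x⁴. Remainder: 12x⁵ − 30x⁴ + 6x³ − 9x² + 63x − 42.
Step 3: lead(12x⁵ − 30x⁴ + 6x³ − 9x² + 63x − 42) ÷ lead(D) = 12x⁵ ÷ −3x² = −4x³. Subtract (−4x³)·D = 12x⁵ − 36x⁴ + 24x³. Remainder: 6x⁴ − 18x³ − 9x² + 63x − 42.
Step 4: lead(6x⁴ − 18x³ − 9x² + 63x − 42) ÷ lead(D) = 6x⁴ ÷ −3x² = −2x². Subtract (−2x²)·D = 6x⁴ − 18x³ + 12x². Remainder: −21x² + 63x − 42.
Step 5: lead(−21x² + 63x − 42) ÷ lead(D) = −21x² ÷ −3x² = 7. Subtract (7)·D = −21x² + 63x − 42. Remainder: 0.

R = [0], so D(x) is a factor of P(x). yes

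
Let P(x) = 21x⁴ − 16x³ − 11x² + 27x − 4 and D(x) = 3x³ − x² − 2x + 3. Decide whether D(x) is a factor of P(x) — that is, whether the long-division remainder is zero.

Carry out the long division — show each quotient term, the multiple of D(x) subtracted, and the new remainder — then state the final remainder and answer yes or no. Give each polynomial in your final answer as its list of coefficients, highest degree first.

Step 1: lead(21x⁴ − 16x³ − 11x² + 27x − 4) ÷ lead(D) = 21x⁴ ÷ 3x³ = 7x. Subtract (7x)·D = 21x⁴ − 7x³ − 14x² + 21x. Remainder: −9x³ + 3x² + 6x − 4.
Step 2: lead(−9x³ + 3x² + 6x − 4) ÷ lead(D) = −9x³ ÷ 3x³ = −3. Subtract (−3)·D = −9x³ + 3x² + 6x − 9. Remainder: 5.

R = [5], so D(x) is not a factor of P(x). no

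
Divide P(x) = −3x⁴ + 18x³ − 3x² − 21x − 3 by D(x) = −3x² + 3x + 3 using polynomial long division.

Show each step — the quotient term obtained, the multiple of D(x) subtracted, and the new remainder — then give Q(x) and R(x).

Q(x) = x² − 5x − 3; R(x) = 3x + 6

Step 1: lead(−3x⁴ + 18x³ − 3x² − 21x − 3) ÷ lead(D) = −3x⁴ ÷ −3x² = x². Subtract (x²)·D = −3x⁴ + 3x³ + 3x². Remainder: 15x³ − 6x² − 21x − 3.
Step 2: lead(15x³ − 6x² − 21x − 3) ÷ lead(D) = 15x³ ÷ −3x² = −5x. Subtract (−5x)·D = 15x³ − 15x² − 15x. Remainder: 9x² − 6x − 3.
Step 3: lead(9x² − 6x − 3) ÷ lead(D) = 9x² ÷ −3x² = −3. Subtract (−3)·D = 9x² − 9x − 9. Remainder: 3x + 6.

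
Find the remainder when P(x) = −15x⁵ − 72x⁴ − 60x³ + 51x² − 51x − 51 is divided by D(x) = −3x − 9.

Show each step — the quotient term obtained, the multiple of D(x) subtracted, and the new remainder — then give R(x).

Step 1: lead(−15x⁵ − 72x⁴ − 60x³ + 51x² − 51x − 51) ÷ lead(D) = −15x⁵ ÷ −3x = 5x⁴. Subtract (5x⁴)·D = −15x⁵ − 45x⁴. Remainder: −27x⁴ − 60x³ + 51x² − 51x − 51.
Step 2: lead(−27x⁴ − 60x³ + 51x² − 51x − 51) ÷ lead(D) = −27x⁴ ÷ −3x = 9x³. Subtract (9x³)·D = −27x⁴ − 81x³. Remainder: 21x³ + 51x² − 51x − 51.
Step 3: lead(21x³ + 51x² − 51x − 51) ÷ lead(D) = 21x³ ÷ −3x = −7x². Subtract (−7x²)·D = 21x³ + 63x². Remainder: −12x² − 51x − 51.
Step 4: lead(−12x² − 51x − 51) ÷ lead(D) = −12x² ÷ −3x = 4x. Subtract (4x)·D = −12x² − 36x. Remainder: −15x − 51.
Step 5: lead(−15x − 51) ÷ lead(D) = −15x ÷ −3x = 5. Subtract (5)·D = −15x − 45. Remainder: −6.

R(x) = −6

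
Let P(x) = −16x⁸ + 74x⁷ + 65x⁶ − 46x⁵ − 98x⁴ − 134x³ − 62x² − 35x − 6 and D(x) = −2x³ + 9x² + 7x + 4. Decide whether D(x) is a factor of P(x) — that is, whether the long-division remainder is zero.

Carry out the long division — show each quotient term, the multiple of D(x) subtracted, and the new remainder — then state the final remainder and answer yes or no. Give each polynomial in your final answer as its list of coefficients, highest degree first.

Step 1: lead(−16x⁸ + 74x⁷ + 65x⁶ − 46x⁵ − 98x⁴ − 134x³ − 62x² − 35x − 6) ÷ lead(D) = −16x⁸ ÷ −2x³ = 8x⁵. Subtract (8x⁵)·D = −16x⁸ + 72x⁷ + 56x⁶ + 32x⁵. Remainder: 2x⁷ + 9x⁶ − 78x⁵ − 98x⁴ − 134x³ − 62x² − 35x − 6.
Step 2: lead(2x⁷ + 9x⁶ − 78x⁵ − 98x⁴ − 134x³ − 62x² − 35x − 6) ÷ lead(D) = 2x⁷ ÷ −2x³ = −x⁴. Subtract (−x⁴)·D = 2x⁷ − 9x⁶ − 7x⁵ − 4x⁴. Remainder: 18x⁶ − 71x⁵ − 94x⁴ − 134x³ − 62x² − 35x − 6.
Step 3: lead(18x⁶ − 71x⁵ − 94x⁴ − 134x³ − 62x² − 35x − 6) ÷ lead(D) = 18x⁶ ÷ −2x³ = −9x³. Subtract (−9x³)·D = 18x⁶ − 81x⁵ − 63x⁴ − 36x³. Remainder: 10x⁵ − 31x⁴ − 98x³ − 62x² − 35x − 6.
Step 4: lead(10x⁵ − 31x⁴ − 98x³ − 62x² − 35x − 6) ÷ lead(D) = 10x⁵ ÷ −2x³ = −5x². Subtract (−5x²)·D = 10x⁵ − 45x⁴ − 35x³ − 20x². Remainder: 14x⁴ − 63x³ − 42x² − 35x − 6.
Step 5: lead(14x⁴ − 63x³ − 42x² − 35x − 6) ÷ lead(D) = 14x⁴ ÷ −2x³ = −7x. Subtract (−7x)·D = 14x⁴ − 63x³ − 49x² − 28x. Remainder: 7x² − 7x − 6.

R = [7, -7, -6], so D(x) is not a factor of P(x). no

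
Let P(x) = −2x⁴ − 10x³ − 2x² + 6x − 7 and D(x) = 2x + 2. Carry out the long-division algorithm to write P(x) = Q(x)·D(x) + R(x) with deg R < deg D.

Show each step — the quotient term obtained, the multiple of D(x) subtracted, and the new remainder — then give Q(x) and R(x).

Q(x) = −x³ − 4x² + 3x; R(x) = −7

Step 1: lead(−2x⁴ − 10x³ − 2x² + 6x − 7) ÷ lead(D) = −2x⁴ ÷ 2x = −x³. Subtract (−x³)·D = −2x⁴ − 2x³. Remainder: −8x³ − 2x² + 6x − 7.
Step 2: lead(−8x³ − 2x² + 6x − 7) ÷ lead(D) = −8x³ ÷ 2x = −4x². Subtract (−4x²)·D = −8x³ − 8x². Remainder: 6x² + 6x − 7.
Step 3: lead(6x² + 6x − 7) ÷ lead(D) = 6x² ÷ 2x = 3x. Subtract (3x)·D = 6x² + 6x. Remainder: −7.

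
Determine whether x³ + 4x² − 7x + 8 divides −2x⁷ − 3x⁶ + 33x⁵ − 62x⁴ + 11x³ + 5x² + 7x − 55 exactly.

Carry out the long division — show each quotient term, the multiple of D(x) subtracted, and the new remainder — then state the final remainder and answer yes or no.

Step 1: lead(−2x⁷ − 3x⁶ + 33x⁵ − 62x⁴ + 11x³ + 5x² + 7x − 55) ÷ lead(D) = −2x⁷ ÷ x³ = −2x⁴. Subtract (−2x⁴)·D = −2x⁷ − 8x⁶ + 14x⁵ − 16x⁴. Remainder: 5x⁶ + 19x⁵ − 46x⁴ + 11x³ + 5x² + 7x − 55.
Step 2: lead(5x⁶ + 19x⁵ − 46x⁴ + 11x³ + 5x² + 7x − 55) ÷ lead(D) = 5x⁶ ÷ x³ = 5x³. Subtract (5x³)·D = 5x⁶ + 20x⁵ − 35x⁴ + 40x³. Remainder: −x⁵ − 11x⁴ − 29x³ + 5x² + 7x − 55.
Step 3: lead(−x⁵ − 11x⁴ − 29x³ + 5x² + 7x − 55) ÷ lead(D) = −x⁵ ÷ x³ = −x². Subtract (−x²)·D = −x⁵ − 4x⁴ + 7x³ − 8x². Remainder: −7x⁴ − 36x³ + 13x² + 7x − 55.
Step 4: lead(−7x⁴ − 36x³ + 13x² + 7x − 55) ÷ lead(D) = −7x⁴ ÷ x³ = −7x. Subtract (−7x)·D = −7x⁴ − 28x³ + 49x² − 56x. Remainder: −8x³ − 36x² + 63x − 55.
Step 5: lead(−8x³ − 36x² + 63x − 55) ÷ lead(D) = −8x³ ÷ x³ = −8. Subtract (−8)·D = −8x³ − 32x² + 56x − 64. Remainder: −4x² + 7x + 9.

R(x) = −4x² + 7x + 9, so D(x) is not a factor of P(x). no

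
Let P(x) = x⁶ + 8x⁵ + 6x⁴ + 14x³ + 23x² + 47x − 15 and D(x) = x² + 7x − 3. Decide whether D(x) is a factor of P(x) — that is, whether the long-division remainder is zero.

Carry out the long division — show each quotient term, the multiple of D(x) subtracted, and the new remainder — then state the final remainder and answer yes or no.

R(x) = 9, so D(x) is not a factor of P(x). no

Step 1: lead(x⁶ + 8x⁵ + 6x⁴ + 14x³ + 23x² + 47x − 15) ÷ lead(D) = x⁶ ÷ x² = x⁴. Subtract (x⁴)·D = x⁶ + 7x⁵ − 3x⁴. Remainder: x⁵ + 9x⁴ + 14x³ + 23x² + 47x − 15.
Step 2: lead(x⁵ + 9x⁴ + 14x³ + 23x² + 47x − 15) ÷ lead(D) = x⁵ ÷ x² = x³. Subtract (x³)·D = x⁵ + 7x⁴ − 3x³. Remainder: 2x⁴ + 17x³ + 23x² + 47x − 15.
Step 3: lead(2x⁴ + 17x³ + 23x² + 47x − 15) ÷ lead(D) = 2x⁴ ÷ x² = 2x². Subtract (2x²)·D = 2x⁴ + 14x³ − 6x². Remainder: 3x³ + 29x² + 47x − 15.
Step 4: lead(3x³ + 29x² + 47x − 15) ÷ lead(D) = 3x³ ÷ x² = 3x. Subtract (3x)·D = 3x³ + 21x² − 9x. Remainder: 8x² + 56x − 15.
Step 5: lead(8x² + 56x − 15) ÷ lead(D) = 8x² ÷ x² = 8. Subtract (8)·D = 8x² + 56x − 24. Remainder: 9.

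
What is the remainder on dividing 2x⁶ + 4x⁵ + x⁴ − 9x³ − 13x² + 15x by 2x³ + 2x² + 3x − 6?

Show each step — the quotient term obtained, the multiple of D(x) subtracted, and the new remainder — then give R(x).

Step 1: lead(2x⁶ + 4x⁵ + x⁴ − 9x³ − 13x² + 15x) ÷ lead(D) = 2x⁶ ÷ 2x³ = x³. Subtract (x³)·D = 2x⁶ + 2x⁵ + 3x⁴ − 6x³. Remainder: 2x⁵ − 2x⁴ − 3x³ − 13x² + 15x.
Step 2: lead(2x⁵ − 2x⁴ − 3x³ − 13x² + 15x) ÷ lead(D) = 2x⁵ ÷ 2x³ = x². Subtract (x²)·D = 2x⁵ + 2x⁴ + 3x³ − 6x². Remainder: −4x⁴ − 6x³ − 7x² + 15x.
Step 3: lead(−4x⁴ − 6x³ − 7x² + 15x) ÷ lead(D) = −4x⁴ ÷ 2x³ = −2x. Subtract (−2x)·D = −4x⁴ − 4x³ − 6x² + 12x. Remainder: −2x³ − x² + 3x.
Step 4: lead(−2x³ − x² + 3x) ÷ lead(D) = −2x³ ÷ 2x³ = −1. Subtract (−1)·D = −2x³ − 2x² − 3x + 6. Remainder: x² + 6x − 6.

R(x) = x² + 6x − 6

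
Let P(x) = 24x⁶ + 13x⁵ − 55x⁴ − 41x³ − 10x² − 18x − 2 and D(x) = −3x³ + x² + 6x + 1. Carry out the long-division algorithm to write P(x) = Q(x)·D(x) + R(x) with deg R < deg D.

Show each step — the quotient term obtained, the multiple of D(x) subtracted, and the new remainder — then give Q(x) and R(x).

Step 1: lead(24x⁶ + 13x⁵ − 55x⁴ − 41x³ − 10x² − 18x − 2) ÷ lead(D) = 24x⁶ ÷ −3x³ = −8x³. Subtract (−8x³)·D = 24x⁶ − 8x⁵ − 48x⁴ − 8x³. Remainder: 21x⁵ − 7x⁴ − 33x³ − 10x² − 18x − 2.
Step 2: lead(21x⁵ − 7x⁴ − 33x³ − 10x² − 18x − 2) ÷ lead(D) = 21x⁵ ÷ −3x³ = −7x². Subtract (−7x²)·D = 21x⁵ − 7x⁴ − 42x³ − 7x². Remainder: 9x³ − 3x² − 18x − 2.
Step 3: lead(9x³ − 3x² − 18x − 2) ÷ lead(D) = 9x³ ÷ −3x³ = −3. Subtract (−3)·D = 9x³ − 3x² − 18x − 3. Remainder: 1.

Q(x) = −8x³ − 7x² − 3; R(x) = 1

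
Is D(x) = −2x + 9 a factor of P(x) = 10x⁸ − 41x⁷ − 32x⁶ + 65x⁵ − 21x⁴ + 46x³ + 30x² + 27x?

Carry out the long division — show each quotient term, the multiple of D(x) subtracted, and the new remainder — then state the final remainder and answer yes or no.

R(x) = 0, so D(x) is a factor of P(x). yes

Step 1: lead(10x⁸ − 41x⁷ − 32x⁶ + 65x⁵ − 21x⁴ + 46x³ + 30x² + 27x) ÷ lead(D) = 10x⁸ ÷ −2x = −5x⁷. Subtract (−5x⁷)·D = 10x⁸ − 45x⁷. Remainder: 4x⁷ − 32x⁶ + 65x⁵ − 21x⁴ + 46x³ + 30x² + 27x.
Step 2: lead(4x⁷ − 32x⁶ + 65x⁵ − 21x⁴ + 46x³ + 30x² + 27x) ÷ lead(D) = 4x⁷ ÷ −2x = −2x⁶. Subtract (−2x⁶)·D = 4x⁷ − 18x⁶. Remainder: −14x⁶ + 65x⁵ − 21x⁴ + 46x³ + 30x² + 27x.
Step 3: lead(−14x⁶ + 65x⁵ − 21x⁴ + 46x³ + 30x² + 27x) ÷ lead(D) = −14x⁶ ÷ −2x = 7x⁵. Subtract (7x⁵)·D = −14x⁶ + 63x⁵. Remainder: 2x⁵ − 21x⁴ + 46x³ + 30x² + 27x.
Step 4: lead(2x⁵ − 21x⁴ + 46x³ + 30x² + 27x) ÷ lead(D) = 2x⁵ ÷ −2x = −x⁴. Subtract (−x⁴)·D = 2x⁵ − 9x⁴. Remainder: −12x⁴ + 46x³ + 30x² + 27x.
Step 5: lead(−12x⁴ + 46x³ + 30x² + 27x) ÷ lead(D) = −12x⁴ ÷ −2x = 6x³. Subtract (6x³)·D = −12x⁴ + 54x³. Remainder: −8x³ + 30x² + 27x.
Step 6: lead(−8x³ + 30x² + 27x) ÷ lead(D) = −8x³ ÷ −2x = 4x². Subtract (4x²)·D = −8x³ + 36x². Remainder: −6x² + 27x.
Step 7: lead(−6x² + 27x) ÷ lead(D) = −6x² ÷ −2x = 3x. Subtract (3x)·D = −6x² + 27x. Remainder: 0.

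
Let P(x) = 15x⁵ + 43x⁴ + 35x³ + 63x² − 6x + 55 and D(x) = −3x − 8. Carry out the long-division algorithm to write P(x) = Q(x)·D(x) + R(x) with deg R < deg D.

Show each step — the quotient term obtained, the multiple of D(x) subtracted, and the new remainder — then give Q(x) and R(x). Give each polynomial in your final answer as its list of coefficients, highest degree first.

Step 1: lead(15x⁵ + 43x⁴ + 35x³ + 63x² − 6x + 55) ÷ lead(D) = 15x⁵ ÷ −3x = −5x⁴. Subtract (−5x⁴)·D = 15x⁵ + 40x⁴. Remainder: 3x⁴ + 35x³ + 63x² − 6x + 55.
Step 2: lead(3x⁴ + 35x³ + 63x² − 6x + 55) ÷ lead(D) = 3x⁴ ÷ −3x = −x³. Subtract (−x³)·D = 3x⁴ + 8x³. Remainder: 27x³ + 63x² − 6x + 55.
Step 3: lead(27x³ + 63x² − 6x + 55) ÷ lead(D) = 27x³ ÷ −3x = −9x². Subtract (−9x²)·D = 27x³ + 72x². Remainder: −9x² − 6x + 55.
Step 4: lead(−9x² − 6x + 55) ÷ lead(D) = −9x² ÷ −3x = 3x. Subtract (3x)·D = −9x² − 24x. Remainder: 18x + 55.
Step 5: lead(18x + 55) ÷ lead(D) = 18x ÷ −3x = −6. Subtract (−6)·D = 18x + 48. Remainder: 7.

Q = [-5, -1, -9, 3, -6]; R = [7]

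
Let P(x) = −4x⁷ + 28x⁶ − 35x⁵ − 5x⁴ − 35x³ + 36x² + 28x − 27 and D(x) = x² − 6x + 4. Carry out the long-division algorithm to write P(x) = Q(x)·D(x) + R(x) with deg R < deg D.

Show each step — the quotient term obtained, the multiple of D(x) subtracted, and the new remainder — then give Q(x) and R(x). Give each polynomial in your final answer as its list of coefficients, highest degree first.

Q = [-4, 4, 5, 9, -1, -6]; R = [-4, -3]

Step 1: lead(−4x⁷ + 28x⁶ − 35x⁵ − 5x⁴ − 35x³ + 36x² + 28x − 27) ÷ lead(D) = −4x⁷ ÷ x² = −4x⁵. Subtract (−4x⁵)·D = −4x⁷ + 24x⁶ − 16x⁵. Remainder: 4x⁶ − 19x⁵ − 5x⁴ − 35x³ + 36x² + 28x − 27.
Step 2: lead(4x⁶ − 19x⁵ − 5x⁴ − 35x³ + 36x² + 28x − 27) ÷ lead(D) = 4x⁶ ÷ x² = 4x⁴. Subtract (4x⁴)·D = 4x⁶ − 24x⁵ + 16x⁴. Remainder: 5x⁵ − 21x⁴ − 35x³ + 36x² + 28x − 27.
Step 3: lead(5x⁵ − 21x⁴ − 35x³ + 36x² + 28x − 27) ÷ lead(D) = 5x⁵ ÷ x² = 5x³. Subtract (5x³)·D = 5x⁵ − 30x⁴ + 20x³. Remainder: 9x⁴ − 55x³ + 36x² + 28x − 27.
Step 4: lead(9x⁴ − 55x³ + 36x² + 28x − 27) ÷ lead(D) = 9x⁴ ÷ x² = 9x². Subtract (9x²)·D = 9x⁴ − 54x³ + 36x². Remainder: −x³ + 28x − 27.
Step 5: lead(−x³ + 28x − 27) ÷ lead(D) = −x³ ÷ x² = −x. Subtract (−x)·D = −x³ + 6x² − 4x. Remainder: −6x² + 32x − 27.
Step 6: lead(−6x² + 32x − 27) ÷ lead(D) = −6x² ÷ x² = −6. Subtract (−6)·D = −6x² + 36x − 24. Remainder: −4x − 3.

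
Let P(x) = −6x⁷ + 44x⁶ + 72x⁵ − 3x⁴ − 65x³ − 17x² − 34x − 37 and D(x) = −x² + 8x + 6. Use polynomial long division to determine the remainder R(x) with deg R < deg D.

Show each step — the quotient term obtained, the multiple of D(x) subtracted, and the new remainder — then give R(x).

R(x) = −7

Step 1: lead(−6x⁷ + 44x⁶ + 72x⁵ − 3x⁴ − 65x³ − 17x² − 34x − 37) ÷ lead(D) = −6x⁷ ÷ −x² = 6x⁵. Subtract (6x⁵)·D = −6x⁷ + 48x⁶ + 36x⁵. Remainder: −4x⁶ + 36x⁵ − 3x⁴ − 65x³ − 17x² − 34x − 37.
Step 2: lead(−4x⁶ + 36x⁵ − 3x⁴ − 65x³ − 17x² − 34x − 37) ÷ lead(D) = −4x⁶ ÷ −x² = 4x⁴. Subtract (4x⁴)·D = −4x⁶ + 32x⁵ + 24x⁴. Remainder: 4x⁵ − 27x⁴ − 65x³ − 17x² − 34x − 37.
Step 3: lead(4x⁵ − 27x⁴ − 65x³ − 17x² − 34x − 37) ÷ lead(D) = 4x⁵ ÷ −x² = −4x³. Subtract (−4x³)·D = 4x⁵ − 32x⁴ − 24x³. Remainder: 5x⁴ − 41x³ − 17x² − 34x − 37.
Step 4: lead(5x⁴ − 41x³ − 17x² − 34x − 37) ÷ lead(D) = 5x⁴ ÷ −x² = −5x². Subtract (−5x²)·D = 5x⁴ − 40x³ − 30x². Remainder: −x³ + 13x² − 34x − 37.
Step 5: lead(−x³ + 13x² − 34x − 37) ÷ lead(D) = −x³ ÷ −x² = x. Subtract (x)·D = −x³ + 8x² + 6x. Remainder: 5x² − 40x − 37.
Step 6: lead(5x² − 40x − 37) ÷ lead(D) = 5x² ÷ −x² = −5. Subtract (−5)·D = 5x² − 40x − 30. Remainder: −7.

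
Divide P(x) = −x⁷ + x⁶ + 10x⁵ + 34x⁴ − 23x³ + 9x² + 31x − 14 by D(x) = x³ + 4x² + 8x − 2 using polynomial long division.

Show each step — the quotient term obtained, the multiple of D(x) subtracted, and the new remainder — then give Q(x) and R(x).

Q(x) = −x⁴ + 5x³ − 2x² + 3; R(x) = −7x² + 7x − 8

Step 1: lead(−x⁷ + x⁶ + 10x⁵ + 34x⁴ − 23x³ + 9x² + 31x − 14) ÷ lead(D) = −x⁷ ÷ x³ = −x⁴. Subtract (−x⁴)·D = −x⁷ − 4x⁶ − 8x⁵ + 2x⁴. Remainder: 5x⁶ + 18x⁵ + 32x⁴ − 23x³ + 9x² + 31x − 14.
Step 2: lead(5x⁶ + 18x⁵ + 32x⁴ − 23x³ + 9x² + 31x − 14) ÷ lead(D) = 5x⁶ ÷ x³ = 5x³. Subtract (5x³)·D = 5x⁶ + 20x⁵ + 40x⁴ − 10x³. Remainder: −2x⁵ − 8x⁴ − 13x³ + 9x² + 31x − 14.
Step 3: lead(−2x⁵ − 8x⁴ − 13x³ + 9x² + 31x − 14) ÷ lead(D) = −2x⁵ ÷ x³ = −2x². Subtract (−2x²)·D = −2x⁵ − 8x⁴ − 16x³ + 4x². Remainder: 3x³ + 5x² + 31x − 14.
Step 4: lead(3x³ + 5x² + 31x − 14) ÷ lead(D) = 3x³ ÷ x³ = 3. Subtract (3)·D = 3x³ + 12x² + 24x − 6. Remainder: −7x² + 7x − 8.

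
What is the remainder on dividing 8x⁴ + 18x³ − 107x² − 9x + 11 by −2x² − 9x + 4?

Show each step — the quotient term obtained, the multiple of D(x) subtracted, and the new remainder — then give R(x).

R(x) = −9

Step 1: lead(8x⁴ + 18x³ − 107x² − 9x + 11) ÷ lead(D) = 8x⁴ ÷ −2x² = −4x². Subtract (−4x²)·D = 8x⁴ + 36x³ − 16x². Remainder: −18x³ − 91x² − 9x + 11.
Step 2: lead(−18x³ − 91x² − 9x + 11) ÷ lead(D) = −18x³ ÷ −2x² = 9x. Subtract (9x)·D = −18x³ − 81x² + 36x. Remainder: −10x² − 45x + 11.
Step 3: lead(−10x² − 45x + 11) ÷ lead(D) = −10x² ÷ −2x² = 5. Subtract (5)·D = −10x² − 45x + 20. Remainder: −9.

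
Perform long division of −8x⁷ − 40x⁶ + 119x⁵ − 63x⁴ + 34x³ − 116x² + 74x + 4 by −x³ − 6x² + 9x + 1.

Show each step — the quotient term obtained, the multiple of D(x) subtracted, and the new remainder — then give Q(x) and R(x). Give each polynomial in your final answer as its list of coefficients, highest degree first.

Step 1: lead(−8x⁷ − 40x⁶ + 119x⁵ − 63x⁴ + 34x³ − 116x² + 74x + 4) ÷ lead(D) = −8x⁷ ÷ −x³ = 8x⁴. Subtract (8x⁴)·D = −8x⁷ − 48x⁶ + 72x⁵ + 8x⁴. Remainder: 8x⁶ + 47x⁵ − 71x⁴ + 34x³ − 116x² + 74x + 4.
Step 2: lead(8x⁶ + 47x⁵ − 71x⁴ + 34x³ − 116x² + 74x + 4) ÷ lead(D) = 8x⁶ ÷ −x³ = −8x³. Subtract (−8x³)·D = 8x⁶ + 48x⁵ − 72x⁴ − 8x³. Remainder: −x⁵ + x⁴ + 42x³ − 116x² + 74x + 4.
Step 3: lead(−x⁵ + x⁴ + 42x³ − 116x² + 74x + 4) ÷ lead(D) = −x⁵ ÷ −x³ = x². Subtract (x²)·D = −x⁵ − 6x⁴ + 9x³ + x². Remainder: 7x⁴ + 33x³ − 117x² + 74x + 4.
Step 4: lead(7x⁴ + 33x³ − 117x² + 74x + 4) ÷ lead(D) = 7x⁴ ÷ −x³ = −7x. Subtract (−7x)·D = 7x⁴ + 42x³ − 63x² − 7x. Remainder: −9x³ − 54x² + 81x + 4.
Step 5: lead(−9x³ − 54x² + 81x + 4) ÷ lead(D) = −9x³ ÷ −x³ = 9. Subtract (9)·D = −9x³ − 54x² + 81x + 9. Remainder: −5.

Q = [8, -8, 1, -7, 9]; R = [-5]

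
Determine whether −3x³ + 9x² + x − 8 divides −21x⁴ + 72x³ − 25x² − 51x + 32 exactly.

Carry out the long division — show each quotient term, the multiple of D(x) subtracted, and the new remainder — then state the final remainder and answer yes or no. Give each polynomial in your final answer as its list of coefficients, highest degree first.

R = [-5, 8, 8], so D(x) is not a factor of P(x). no

Step 1: lead(−21x⁴ + 72x³ − 25x² − 51x + 32) ÷ lead(D) = −21x⁴ ÷ −3x³ = 7x. Subtract (7x)·D = −21x⁴ + 63x³ + 7x² − 56x. Remainder: 9x³ − 32x² + 5x + 32.
Step 2: lead(9x³ − 32x² + 5x + 32) ÷ lead(D) = 9x³ ÷ −3x³ = −3. Subtract (−3)·D = 9x³ − 27x² − 3x + 24. Remainder: −5x² + 8x + 8.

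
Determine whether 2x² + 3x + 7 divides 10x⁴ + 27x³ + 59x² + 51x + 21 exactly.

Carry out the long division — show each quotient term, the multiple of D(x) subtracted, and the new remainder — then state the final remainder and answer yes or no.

R(x) = 0, so D(x) is a factor of P(x). yes

Step 1: lead(10x⁴ + 27x³ + 59x² + 51x + 21) ÷ lead(D) = 10x⁴ ÷ 2x² = 5x². Subtract (5x²)·D = 10x⁴ + 15x³ + 35x². Remainder: 12x³ + 24x² + 51x + 21.
Step 2: lead(12x³ + 24x² + 51x + 21) ÷ lead(D) = 12x³ ÷ 2x² = 6x. Subtract (6x)·D = 12x³ + 18x² + 42x. Remainder: 6x² + 9x + 21.
Step 3: lead(6x² + 9x + 21) ÷ lead(D) = 6x² ÷ 2x² = 3. Subtract (3)·D = 6x² + 9x + 21. Remainder: 0.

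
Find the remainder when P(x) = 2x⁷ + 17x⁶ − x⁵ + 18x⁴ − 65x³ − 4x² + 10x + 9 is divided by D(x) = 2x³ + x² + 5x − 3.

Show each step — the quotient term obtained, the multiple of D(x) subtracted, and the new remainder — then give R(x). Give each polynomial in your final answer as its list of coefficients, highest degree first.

R = [5, -8, 9]

Step 1: lead(2x⁷ + 17x⁶ − x⁵ + 18x⁴ − 65x³ − 4x² + 10x + 9) ÷ lead(D) = 2x⁷ ÷ 2x³ = x⁴. Subtract (x⁴)·D = 2x⁷ + x⁶ + 5x⁵ − 3x⁴. Remainder: 16x⁶ − 6x⁵ + 21x⁴ − 65x³ − 4x² + 10x + 9.
Step 2: lead(16x⁶ − 6x⁵ + 21x⁴ − 65x³ − 4x² + 10x + 9) ÷ lead(D) = 16x⁶ ÷ 2x³ = 8x³. Subtract (8x³)·D = 16x⁶ + 8x⁵ + 40x⁴ − 24x³. Remainder: −14x⁵ − 19x⁴ − 41x³ − 4x² + 10x + 9.
Step 3: lead(−14x⁵ − 19x⁴ − 41x³ − 4x² + 10x + 9) ÷ lead(D) = −14x⁵ ÷ 2x³ = −7x². Subtract (−7x²)·D = −14x⁵ − 7x⁴ − 35x³ + 21x². Remainder: −12x⁴ − 6x³ − 25x² + 10x + 9.
Step 4: lead(−12x⁴ − 6x³ − 25x² + 10x + 9) ÷ lead(D) = −12x⁴ ÷ 2x³ = −6x. Subtract (−6x)·D = −12x⁴ − 6x³ − 30x² + 18x. Remainder: 5x² − 8x + 9.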